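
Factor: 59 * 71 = 59^1*71^1 = 4189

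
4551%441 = 141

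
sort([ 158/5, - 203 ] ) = [-203,158/5 ] 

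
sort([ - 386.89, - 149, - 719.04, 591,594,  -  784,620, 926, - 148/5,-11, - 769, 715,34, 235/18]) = [-784, - 769, - 719.04,- 386.89,-149, - 148/5,  -  11, 235/18,34,591,594,620, 715,  926 ]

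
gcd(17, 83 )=1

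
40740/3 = 13580 = 13580.00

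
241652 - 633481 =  - 391829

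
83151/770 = 83151/770 = 107.99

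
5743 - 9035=  -  3292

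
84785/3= 84785/3 = 28261.67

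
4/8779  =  4/8779= 0.00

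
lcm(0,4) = 0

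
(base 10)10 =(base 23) A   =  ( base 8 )12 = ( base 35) a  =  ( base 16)a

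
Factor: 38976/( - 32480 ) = -6/5 =-  2^1*3^1*5^ (-1)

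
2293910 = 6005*382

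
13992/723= 19 + 85/241= 19.35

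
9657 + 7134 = 16791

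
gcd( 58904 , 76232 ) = 8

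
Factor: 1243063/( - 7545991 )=-47^( - 1) * 89^1 *13967^1*160553^(  -  1 )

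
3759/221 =3759/221 = 17.01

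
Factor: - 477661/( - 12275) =5^( - 2 )*47^1*491^( - 1)*10163^1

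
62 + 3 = 65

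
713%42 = 41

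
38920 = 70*556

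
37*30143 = 1115291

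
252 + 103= 355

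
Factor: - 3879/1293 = - 3 =- 3^1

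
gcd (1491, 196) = 7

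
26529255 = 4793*5535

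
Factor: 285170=2^1*5^1 * 28517^1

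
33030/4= 16515/2  =  8257.50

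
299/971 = 299/971= 0.31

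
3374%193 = 93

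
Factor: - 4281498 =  - 2^1*3^4*13^1 * 19^1*107^1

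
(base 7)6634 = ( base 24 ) 431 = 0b100101001001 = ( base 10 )2377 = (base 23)4b8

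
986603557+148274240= 1134877797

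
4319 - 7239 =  - 2920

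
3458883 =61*56703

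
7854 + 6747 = 14601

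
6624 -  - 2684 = 9308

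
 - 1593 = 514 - 2107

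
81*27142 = 2198502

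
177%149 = 28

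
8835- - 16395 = 25230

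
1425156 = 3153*452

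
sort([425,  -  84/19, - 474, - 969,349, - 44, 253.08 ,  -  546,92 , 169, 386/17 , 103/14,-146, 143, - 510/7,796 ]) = [-969, - 546, - 474, - 146, -510/7, - 44, - 84/19,103/14,386/17,  92,143, 169,253.08,349, 425, 796] 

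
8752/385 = 22 + 282/385  =  22.73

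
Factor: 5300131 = 83^1*63857^1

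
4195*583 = 2445685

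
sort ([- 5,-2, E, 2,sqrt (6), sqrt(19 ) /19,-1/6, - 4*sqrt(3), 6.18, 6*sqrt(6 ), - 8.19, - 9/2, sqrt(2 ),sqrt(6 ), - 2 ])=[ - 8.19, - 4*sqrt( 3 ),  -  5, - 9/2, - 2,  -  2,  -  1/6 , sqrt (19) /19,sqrt(2),2,sqrt(6 ), sqrt( 6 ),E, 6.18, 6* sqrt( 6 ) ]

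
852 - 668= 184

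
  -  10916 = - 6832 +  - 4084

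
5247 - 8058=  - 2811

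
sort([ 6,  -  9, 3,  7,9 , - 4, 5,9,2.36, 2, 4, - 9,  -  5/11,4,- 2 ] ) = [  -  9, - 9, - 4, - 2,-5/11, 2,  2.36, 3,4, 4,5, 6,7, 9, 9 ]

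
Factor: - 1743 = - 3^1*7^1*83^1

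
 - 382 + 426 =44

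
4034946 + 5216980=9251926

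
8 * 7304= 58432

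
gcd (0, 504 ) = 504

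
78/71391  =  26/23797= 0.00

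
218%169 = 49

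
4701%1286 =843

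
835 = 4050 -3215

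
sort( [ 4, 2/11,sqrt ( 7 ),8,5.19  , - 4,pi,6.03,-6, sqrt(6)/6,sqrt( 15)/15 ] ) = [ - 6, - 4, 2/11,sqrt(15) /15,sqrt( 6) /6 , sqrt(7),pi, 4, 5.19,  6.03,8 ] 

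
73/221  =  73/221 = 0.33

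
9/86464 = 9/86464 = 0.00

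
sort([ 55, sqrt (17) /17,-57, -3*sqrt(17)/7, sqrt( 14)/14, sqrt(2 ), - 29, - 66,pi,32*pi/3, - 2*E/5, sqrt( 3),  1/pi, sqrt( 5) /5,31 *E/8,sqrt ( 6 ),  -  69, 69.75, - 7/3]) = [ - 69,  -  66, - 57,-29, - 7/3, - 3*sqrt(17)/7, - 2 * E/5 , sqrt(17 ) /17, sqrt(14 )/14, 1/pi, sqrt(5)/5,sqrt( 2), sqrt( 3),sqrt(6), pi,  31*E/8, 32*pi/3,55, 69.75]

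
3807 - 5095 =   -  1288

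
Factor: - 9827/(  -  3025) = 5^( - 2 )*11^( - 2)*31^1*317^1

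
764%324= 116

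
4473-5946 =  - 1473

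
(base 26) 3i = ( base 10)96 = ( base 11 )88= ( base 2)1100000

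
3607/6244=3607/6244 = 0.58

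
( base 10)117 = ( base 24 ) 4L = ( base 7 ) 225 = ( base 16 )75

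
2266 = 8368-6102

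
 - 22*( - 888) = 19536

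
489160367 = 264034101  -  -225126266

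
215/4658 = 215/4658 = 0.05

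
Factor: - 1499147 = -13^1*115319^1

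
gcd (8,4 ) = 4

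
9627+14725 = 24352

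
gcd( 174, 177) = 3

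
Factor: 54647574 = 2^1*3^1*2477^1*3677^1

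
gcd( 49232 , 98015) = 1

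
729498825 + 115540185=845039010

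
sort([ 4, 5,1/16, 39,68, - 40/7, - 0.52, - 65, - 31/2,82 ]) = [-65,-31/2,- 40/7,-0.52,1/16,4,5 , 39, 68,82 ] 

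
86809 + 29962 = 116771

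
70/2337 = 70/2337 = 0.03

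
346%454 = 346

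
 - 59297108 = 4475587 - 63772695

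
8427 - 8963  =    -  536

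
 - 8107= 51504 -59611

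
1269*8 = 10152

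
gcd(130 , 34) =2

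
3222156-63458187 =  - 60236031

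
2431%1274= 1157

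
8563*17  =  145571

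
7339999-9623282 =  - 2283283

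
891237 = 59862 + 831375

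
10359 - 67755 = -57396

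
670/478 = 1 + 96/239 = 1.40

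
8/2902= 4/1451 =0.00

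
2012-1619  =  393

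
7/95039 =1/13577= 0.00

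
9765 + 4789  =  14554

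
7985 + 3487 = 11472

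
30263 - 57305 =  - 27042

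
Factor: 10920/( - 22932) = -10/21 = - 2^1*3^(-1)*5^1 * 7^( - 1 ) 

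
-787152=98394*( - 8) 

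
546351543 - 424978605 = 121372938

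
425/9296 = 425/9296 = 0.05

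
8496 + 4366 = 12862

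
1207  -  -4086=5293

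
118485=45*2633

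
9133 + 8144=17277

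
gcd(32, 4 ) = 4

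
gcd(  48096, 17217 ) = 9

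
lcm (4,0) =0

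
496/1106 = 248/553= 0.45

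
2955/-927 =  - 4+251/309 = - 3.19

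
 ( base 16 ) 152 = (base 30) B8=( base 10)338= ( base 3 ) 110112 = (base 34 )9w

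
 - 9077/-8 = 9077/8=1134.62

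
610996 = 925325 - 314329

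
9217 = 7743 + 1474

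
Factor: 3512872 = 2^3*11^2*19^1*191^1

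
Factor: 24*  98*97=2^4*3^1*7^2*97^1 = 228144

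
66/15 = 4 +2/5=4.40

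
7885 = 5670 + 2215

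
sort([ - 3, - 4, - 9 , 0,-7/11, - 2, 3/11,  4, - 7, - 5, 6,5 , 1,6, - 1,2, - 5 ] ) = [ - 9, - 7, - 5, - 5, - 4,-3,  -  2, - 1,  -  7/11,0,3/11,1 , 2,4,  5, 6,6 ]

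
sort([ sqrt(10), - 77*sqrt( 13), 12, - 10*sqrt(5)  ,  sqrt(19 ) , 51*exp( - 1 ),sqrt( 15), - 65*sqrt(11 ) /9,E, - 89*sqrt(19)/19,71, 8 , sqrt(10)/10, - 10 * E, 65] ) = [ - 77*sqrt(13), - 10*  E, - 65*sqrt(11)/9, - 10*sqrt( 5), - 89*sqrt(19)/19, sqrt(10 )/10, E, sqrt( 10), sqrt( 15),  sqrt(19),8,12, 51*exp( - 1), 65,  71]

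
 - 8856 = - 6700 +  - 2156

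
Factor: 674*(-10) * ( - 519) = 3498060 = 2^2*3^1 * 5^1 * 173^1 * 337^1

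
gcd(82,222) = 2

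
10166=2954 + 7212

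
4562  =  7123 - 2561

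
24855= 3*8285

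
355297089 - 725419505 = -370122416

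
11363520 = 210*54112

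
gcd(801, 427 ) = 1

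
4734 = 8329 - 3595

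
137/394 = 137/394 = 0.35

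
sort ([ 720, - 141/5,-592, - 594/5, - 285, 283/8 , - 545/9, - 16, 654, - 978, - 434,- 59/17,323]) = [-978 , - 592,-434, - 285,-594/5, - 545/9,-141/5 , - 16 ,-59/17, 283/8,323, 654,720]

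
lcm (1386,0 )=0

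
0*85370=0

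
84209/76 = 1108+ 1/76 = 1108.01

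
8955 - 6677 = 2278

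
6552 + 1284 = 7836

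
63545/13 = 63545/13 = 4888.08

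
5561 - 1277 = 4284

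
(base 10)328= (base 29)B9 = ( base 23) E6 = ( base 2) 101001000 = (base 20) G8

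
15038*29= 436102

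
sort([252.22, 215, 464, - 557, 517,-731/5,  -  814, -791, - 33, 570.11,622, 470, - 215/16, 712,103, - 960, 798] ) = [-960, - 814 ,-791,-557,  -  731/5, - 33, - 215/16, 103,  215,252.22,  464, 470, 517,570.11, 622, 712,798 ] 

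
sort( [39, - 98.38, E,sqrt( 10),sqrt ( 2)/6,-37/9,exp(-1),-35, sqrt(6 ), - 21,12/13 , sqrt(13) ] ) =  [-98.38,-35, - 21,-37/9, sqrt (2) /6,exp( - 1 ),12/13, sqrt( 6),E, sqrt(10 ), sqrt( 13), 39 ] 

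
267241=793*337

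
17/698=17/698=0.02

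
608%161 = 125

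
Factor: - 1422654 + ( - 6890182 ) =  -8312836 = - 2^2*7^1*31^1*61^1 * 157^1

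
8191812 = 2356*3477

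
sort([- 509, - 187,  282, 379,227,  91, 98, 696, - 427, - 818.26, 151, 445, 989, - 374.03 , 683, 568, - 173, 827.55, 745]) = [ - 818.26, - 509,- 427, -374.03, - 187, - 173, 91, 98, 151,227, 282,379 , 445, 568,683,696,745, 827.55, 989]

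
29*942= 27318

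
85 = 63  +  22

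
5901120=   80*73764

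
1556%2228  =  1556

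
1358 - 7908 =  - 6550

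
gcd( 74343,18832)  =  1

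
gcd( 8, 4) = 4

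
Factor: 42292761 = 3^1*7^1*2013941^1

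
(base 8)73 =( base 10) 59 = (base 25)29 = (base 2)111011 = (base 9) 65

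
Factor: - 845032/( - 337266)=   422516/168633 = 2^2*3^( - 2) * 41^ ( - 1)*53^1 * 457^( - 1)*1993^1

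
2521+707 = 3228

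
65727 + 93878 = 159605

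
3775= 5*755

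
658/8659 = 94/1237 = 0.08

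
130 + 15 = 145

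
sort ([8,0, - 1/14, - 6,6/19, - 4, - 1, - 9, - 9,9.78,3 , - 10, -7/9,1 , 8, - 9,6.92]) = [ - 10, - 9, - 9,  -  9, - 6, - 4, - 1, - 7/9,-1/14 , 0,6/19,1 , 3,  6.92 , 8,8, 9.78] 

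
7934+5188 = 13122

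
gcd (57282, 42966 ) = 6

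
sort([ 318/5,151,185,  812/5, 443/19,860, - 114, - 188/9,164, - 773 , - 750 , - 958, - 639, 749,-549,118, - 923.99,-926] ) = [ - 958, - 926, - 923.99, - 773, -750, - 639,-549, - 114,  -  188/9, 443/19,318/5,118,151,812/5, 164,185,749,860 ] 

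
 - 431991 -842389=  - 1274380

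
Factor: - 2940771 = -3^1*367^1*2671^1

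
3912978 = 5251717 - 1338739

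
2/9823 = 2/9823= 0.00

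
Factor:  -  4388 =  - 2^2*1097^1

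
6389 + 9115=15504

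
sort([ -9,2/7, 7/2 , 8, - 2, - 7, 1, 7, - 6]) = [ - 9, - 7,  -  6, - 2,2/7,1 , 7/2,7, 8 ]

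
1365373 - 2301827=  - 936454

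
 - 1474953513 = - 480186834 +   -  994766679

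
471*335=157785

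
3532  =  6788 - 3256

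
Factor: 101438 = 2^1 * 67^1*757^1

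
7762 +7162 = 14924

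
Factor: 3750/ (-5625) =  - 2^1*3^( -1) = - 2/3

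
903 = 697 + 206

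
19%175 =19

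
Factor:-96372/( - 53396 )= 24093/13349 = 3^2*7^( -1)*1907^( - 1)*2677^1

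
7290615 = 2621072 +4669543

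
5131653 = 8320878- 3189225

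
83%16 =3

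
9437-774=8663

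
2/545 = 2/545 = 0.00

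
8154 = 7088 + 1066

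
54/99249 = 18/33083 =0.00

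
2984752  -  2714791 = 269961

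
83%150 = 83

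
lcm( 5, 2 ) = 10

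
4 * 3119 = 12476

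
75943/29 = 2618 + 21/29=2618.72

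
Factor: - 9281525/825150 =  - 2^( - 1)*3^(  -  1)*11^1*5501^( - 1 )*33751^1 = - 371261/33006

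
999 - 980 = 19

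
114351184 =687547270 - 573196086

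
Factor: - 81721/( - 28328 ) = 2^( - 3)*71^1*1151^1 *3541^( -1)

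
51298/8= 6412 + 1/4= 6412.25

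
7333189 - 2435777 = 4897412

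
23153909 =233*99373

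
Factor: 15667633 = 15667633^1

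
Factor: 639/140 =2^(-2 )*3^2* 5^ ( - 1) * 7^( - 1)*71^1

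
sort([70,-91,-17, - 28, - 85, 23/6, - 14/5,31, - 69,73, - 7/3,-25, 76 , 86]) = [-91 ,- 85,  -  69, - 28, -25,  -  17, - 14/5,-7/3,23/6,31,  70, 73,76, 86]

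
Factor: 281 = 281^1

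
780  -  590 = 190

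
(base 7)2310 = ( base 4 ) 31020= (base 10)840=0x348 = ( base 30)S0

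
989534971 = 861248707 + 128286264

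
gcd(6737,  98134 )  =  1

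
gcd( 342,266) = 38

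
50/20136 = 25/10068 = 0.00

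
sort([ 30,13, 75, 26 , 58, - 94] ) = [ - 94,13, 26,30,58,75 ]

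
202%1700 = 202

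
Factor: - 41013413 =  - 7^1 * 1249^1*4691^1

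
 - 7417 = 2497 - 9914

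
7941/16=496 + 5/16 = 496.31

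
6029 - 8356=-2327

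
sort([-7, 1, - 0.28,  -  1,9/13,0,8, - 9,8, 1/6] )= [  -  9,-7, - 1,-0.28, 0,1/6,9/13, 1, 8, 8 ]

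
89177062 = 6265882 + 82911180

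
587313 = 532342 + 54971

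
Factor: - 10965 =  - 3^1 * 5^1 * 17^1*43^1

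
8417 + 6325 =14742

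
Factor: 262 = 2^1*131^1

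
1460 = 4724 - 3264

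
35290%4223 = 1506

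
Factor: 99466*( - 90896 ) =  - 2^5  *13^1*19^1* 23^1*41^1*1213^1 = - 9041061536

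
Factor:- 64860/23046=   -470/167 = -2^1*5^1*47^1*167^( - 1)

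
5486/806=6 + 25/31 = 6.81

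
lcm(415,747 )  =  3735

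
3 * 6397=19191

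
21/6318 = 7/2106 = 0.00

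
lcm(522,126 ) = 3654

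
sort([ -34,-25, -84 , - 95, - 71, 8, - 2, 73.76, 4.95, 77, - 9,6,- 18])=[ - 95,- 84, - 71,-34, - 25, - 18,  -  9,-2, 4.95 , 6, 8, 73.76, 77]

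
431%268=163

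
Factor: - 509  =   - 509^1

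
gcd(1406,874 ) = 38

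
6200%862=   166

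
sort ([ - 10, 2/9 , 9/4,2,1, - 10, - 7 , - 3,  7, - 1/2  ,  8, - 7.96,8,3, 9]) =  [-10, - 10 , - 7.96, - 7, - 3, - 1/2, 2/9,1,2,  9/4,3 , 7,8 , 8, 9] 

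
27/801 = 3/89 =0.03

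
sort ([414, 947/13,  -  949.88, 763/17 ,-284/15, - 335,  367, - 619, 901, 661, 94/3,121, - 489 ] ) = [ - 949.88,-619  , - 489,-335, - 284/15,  94/3,  763/17,947/13 , 121, 367,414,661, 901 ] 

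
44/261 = 44/261 = 0.17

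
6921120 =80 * 86514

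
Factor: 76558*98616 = 2^4*3^1 * 7^1*101^1*379^1*587^1= 7549843728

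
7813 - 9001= - 1188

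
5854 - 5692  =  162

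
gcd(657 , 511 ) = 73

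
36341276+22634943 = 58976219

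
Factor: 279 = 3^2*31^1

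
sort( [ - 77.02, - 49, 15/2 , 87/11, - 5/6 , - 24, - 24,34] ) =[ - 77.02,-49,  -  24,-24, - 5/6,15/2,87/11, 34] 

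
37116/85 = 436  +  56/85 = 436.66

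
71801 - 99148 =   -  27347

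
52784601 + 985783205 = 1038567806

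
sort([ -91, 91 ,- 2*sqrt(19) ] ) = [ - 91, - 2*sqrt(19),91 ] 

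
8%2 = 0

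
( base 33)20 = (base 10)66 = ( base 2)1000010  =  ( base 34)1w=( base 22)30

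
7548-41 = 7507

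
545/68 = 8+1/68 = 8.01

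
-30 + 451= 421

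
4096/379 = 4096/379 = 10.81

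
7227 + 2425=9652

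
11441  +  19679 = 31120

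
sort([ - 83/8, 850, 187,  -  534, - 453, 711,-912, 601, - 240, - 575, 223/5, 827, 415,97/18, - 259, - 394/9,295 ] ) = [ - 912, - 575,  -  534,  -  453, - 259, - 240 , - 394/9, - 83/8 , 97/18, 223/5,187,295, 415, 601, 711,827, 850]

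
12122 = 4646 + 7476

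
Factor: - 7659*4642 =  - 2^1 * 3^2*11^1*23^1*37^1*211^1 = -35553078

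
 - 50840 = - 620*82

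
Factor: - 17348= - 2^2*4337^1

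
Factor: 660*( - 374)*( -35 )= 2^3*3^1*5^2*7^1*11^2*17^1 = 8639400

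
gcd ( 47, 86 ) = 1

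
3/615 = 1/205 = 0.00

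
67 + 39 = 106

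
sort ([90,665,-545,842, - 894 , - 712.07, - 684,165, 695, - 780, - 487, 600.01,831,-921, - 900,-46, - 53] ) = [ - 921, -900, - 894,-780, - 712.07 , - 684, - 545, - 487, - 53 , - 46, 90,165,600.01, 665, 695,831, 842]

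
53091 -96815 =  -43724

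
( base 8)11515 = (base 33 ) 4HO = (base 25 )7mg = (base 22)a4d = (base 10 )4941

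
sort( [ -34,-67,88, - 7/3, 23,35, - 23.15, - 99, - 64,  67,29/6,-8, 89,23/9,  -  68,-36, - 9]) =[ - 99,-68 ,-67, - 64,  -  36,-34 , - 23.15 ,  -  9, - 8,-7/3, 23/9,29/6,23, 35, 67, 88 , 89]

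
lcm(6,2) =6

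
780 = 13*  60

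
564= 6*94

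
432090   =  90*4801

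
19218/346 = 55+94/173 = 55.54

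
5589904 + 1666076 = 7255980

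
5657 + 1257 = 6914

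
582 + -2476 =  - 1894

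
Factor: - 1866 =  - 2^1*3^1*311^1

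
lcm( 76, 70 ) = 2660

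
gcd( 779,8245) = 1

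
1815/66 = 55/2 = 27.50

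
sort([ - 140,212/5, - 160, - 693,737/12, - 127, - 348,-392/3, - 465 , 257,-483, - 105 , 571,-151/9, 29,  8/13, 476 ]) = [  -  693, - 483,-465, - 348, - 160,-140,-392/3,-127, - 105 ,-151/9 , 8/13,29,212/5, 737/12, 257 , 476 , 571] 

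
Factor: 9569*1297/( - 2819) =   -  7^1*1297^1  *1367^1*2819^( -1 ) = - 12410993/2819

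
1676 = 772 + 904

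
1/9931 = 1/9931 = 0.00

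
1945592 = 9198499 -7252907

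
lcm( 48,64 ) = 192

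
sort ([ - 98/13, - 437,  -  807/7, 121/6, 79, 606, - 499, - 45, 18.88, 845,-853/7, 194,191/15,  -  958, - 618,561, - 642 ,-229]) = [ - 958,  -  642, - 618, -499,-437, - 229,- 853/7, - 807/7, -45,- 98/13,191/15,18.88, 121/6, 79,  194, 561, 606, 845] 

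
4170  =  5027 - 857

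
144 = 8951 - 8807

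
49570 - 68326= - 18756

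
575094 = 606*949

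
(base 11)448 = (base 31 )H9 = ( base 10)536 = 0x218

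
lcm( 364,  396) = 36036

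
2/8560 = 1/4280 =0.00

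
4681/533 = 8 + 417/533 =8.78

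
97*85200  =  8264400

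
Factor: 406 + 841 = 1247=29^1*43^1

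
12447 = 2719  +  9728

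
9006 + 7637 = 16643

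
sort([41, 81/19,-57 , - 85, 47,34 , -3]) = [-85,  -  57,  -  3, 81/19, 34, 41, 47 ] 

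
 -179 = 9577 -9756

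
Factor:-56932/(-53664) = 2^( - 3 )*3^( - 1)*13^( - 1)*331^1 = 331/312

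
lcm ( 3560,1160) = 103240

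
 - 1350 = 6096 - 7446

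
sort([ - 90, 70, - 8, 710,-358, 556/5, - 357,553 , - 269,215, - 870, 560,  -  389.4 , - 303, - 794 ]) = [  -  870, - 794, - 389.4,-358, - 357,  -  303,- 269, - 90, - 8,  70, 556/5,215,553,560, 710 ]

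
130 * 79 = 10270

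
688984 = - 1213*( - 568)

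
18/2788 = 9/1394 = 0.01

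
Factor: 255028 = 2^2*103^1*619^1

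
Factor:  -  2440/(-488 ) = 5 = 5^1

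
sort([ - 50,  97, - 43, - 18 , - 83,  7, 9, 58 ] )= [ - 83, - 50, - 43, - 18, 7 , 9, 58 , 97] 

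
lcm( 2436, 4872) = 4872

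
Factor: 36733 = 109^1*337^1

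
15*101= 1515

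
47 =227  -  180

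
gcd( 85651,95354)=1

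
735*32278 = 23724330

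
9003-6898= 2105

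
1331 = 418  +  913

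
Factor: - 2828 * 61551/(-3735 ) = 2^2*5^( - 1)*7^2 * 83^( - 1)*101^1 * 977^1 = 19340692/415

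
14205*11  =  156255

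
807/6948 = 269/2316 = 0.12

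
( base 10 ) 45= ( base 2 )101101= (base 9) 50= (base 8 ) 55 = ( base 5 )140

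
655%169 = 148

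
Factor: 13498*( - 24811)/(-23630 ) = 5^ (-1)*43^1*139^(- 1 ) * 397^1*577^1 = 9849967/695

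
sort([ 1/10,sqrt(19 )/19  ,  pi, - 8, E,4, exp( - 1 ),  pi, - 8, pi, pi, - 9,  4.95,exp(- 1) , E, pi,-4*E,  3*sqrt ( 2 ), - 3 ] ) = [ -4*E, - 9, - 8, - 8, - 3, 1/10,  sqrt( 19 ) /19, exp( - 1 ), exp(  -  1 ), E, E, pi , pi, pi,pi,  pi, 4,3*sqrt(2 ), 4.95] 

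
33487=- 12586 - - 46073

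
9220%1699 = 725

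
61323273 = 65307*939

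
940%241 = 217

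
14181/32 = 14181/32 =443.16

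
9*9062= 81558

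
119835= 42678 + 77157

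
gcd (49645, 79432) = 9929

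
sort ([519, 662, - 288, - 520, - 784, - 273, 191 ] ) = [ - 784 ,-520, - 288,- 273, 191, 519,662]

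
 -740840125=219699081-960539206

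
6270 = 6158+112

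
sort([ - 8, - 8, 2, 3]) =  [  -  8,-8, 2,3]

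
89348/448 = 199 + 7/16  =  199.44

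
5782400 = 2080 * 2780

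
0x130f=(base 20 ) C3J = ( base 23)953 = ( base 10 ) 4879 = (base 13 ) 22b4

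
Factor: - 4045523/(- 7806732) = 2^( - 2)*3^( - 1 )*631^( - 1)*1031^( - 1)*4045523^1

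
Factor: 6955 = 5^1 * 13^1 * 107^1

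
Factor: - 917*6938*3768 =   -  2^4*3^1 * 7^1*131^1*157^1*3469^1=- 23972566128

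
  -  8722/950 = -10 + 389/475 = -9.18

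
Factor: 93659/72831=3^ (-1) *11^(-1)*73^1 *1283^1 * 2207^(-1)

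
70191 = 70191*1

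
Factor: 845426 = 2^1* 149^1*2837^1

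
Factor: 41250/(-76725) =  - 2^1*3^(-1)*5^2*31^(-1) = - 50/93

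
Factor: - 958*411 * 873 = -343733274 = -2^1*3^3*97^1*137^1*479^1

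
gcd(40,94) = 2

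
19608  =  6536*3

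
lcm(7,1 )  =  7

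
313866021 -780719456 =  - 466853435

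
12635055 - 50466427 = -37831372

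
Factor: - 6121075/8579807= - 5^2*244843^1*8579807^ (-1)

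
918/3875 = 918/3875 = 0.24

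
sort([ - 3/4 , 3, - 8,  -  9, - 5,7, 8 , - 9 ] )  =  [ - 9,- 9, - 8, - 5, -3/4, 3,7 , 8]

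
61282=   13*4714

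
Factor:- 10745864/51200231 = -2^3*19^( - 1)*23^ (-1)*117163^(-1 )*1343233^1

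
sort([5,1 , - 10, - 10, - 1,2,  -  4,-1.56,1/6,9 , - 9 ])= [ - 10, - 10,-9 ,-4,-1.56, - 1 , 1/6,1,2,5,  9 ] 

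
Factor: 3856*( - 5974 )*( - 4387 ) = 101057808928 = 2^5*  29^1*41^1 * 103^1*107^1 * 241^1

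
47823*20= 956460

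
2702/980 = 2  +  53/70 = 2.76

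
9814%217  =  49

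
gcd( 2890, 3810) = 10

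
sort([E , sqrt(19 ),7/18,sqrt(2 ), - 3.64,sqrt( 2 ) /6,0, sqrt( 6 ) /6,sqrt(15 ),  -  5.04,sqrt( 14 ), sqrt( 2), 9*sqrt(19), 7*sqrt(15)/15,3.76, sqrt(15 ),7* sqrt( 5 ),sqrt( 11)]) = [ - 5.04, - 3.64, 0,sqrt( 2 ) /6, 7/18 , sqrt( 6)/6, sqrt (2 ),sqrt (2), 7*sqrt (15 ) /15 , E, sqrt(11 ), sqrt(14),  3.76, sqrt ( 15),  sqrt( 15 ), sqrt(19 ), 7  *  sqrt(5 ), 9*sqrt( 19 ) ]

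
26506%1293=646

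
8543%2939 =2665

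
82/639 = 82/639 = 0.13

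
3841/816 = 3841/816 = 4.71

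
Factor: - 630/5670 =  - 3^ ( - 2)= - 1/9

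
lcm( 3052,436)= 3052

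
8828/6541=8828/6541 = 1.35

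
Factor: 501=3^1*167^1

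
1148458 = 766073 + 382385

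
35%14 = 7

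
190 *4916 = 934040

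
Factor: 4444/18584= 2^(- 1 )*11^1*23^( - 1 ) =11/46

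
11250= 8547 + 2703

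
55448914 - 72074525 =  - 16625611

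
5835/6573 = 1945/2191 = 0.89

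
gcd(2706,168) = 6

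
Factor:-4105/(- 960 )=821/192=2^( - 6 ) * 3^(-1 )*821^1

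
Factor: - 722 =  - 2^1*19^2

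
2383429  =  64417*37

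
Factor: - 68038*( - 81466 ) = 2^2*7^1*11^1 * 23^2*34019^1 = 5542783708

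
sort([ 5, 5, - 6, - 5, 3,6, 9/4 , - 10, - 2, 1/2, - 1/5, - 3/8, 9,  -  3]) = [  -  10, - 6, - 5, - 3, - 2, - 3/8,-1/5,1/2,9/4 , 3, 5, 5,6,9]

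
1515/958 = 1+557/958 = 1.58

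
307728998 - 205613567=102115431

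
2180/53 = 41+ 7/53 = 41.13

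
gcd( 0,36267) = 36267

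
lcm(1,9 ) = 9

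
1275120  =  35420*36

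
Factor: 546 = 2^1*3^1 * 7^1*13^1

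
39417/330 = 13139/110 = 119.45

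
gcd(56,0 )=56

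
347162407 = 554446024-207283617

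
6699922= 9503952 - 2804030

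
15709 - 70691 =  - 54982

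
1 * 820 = 820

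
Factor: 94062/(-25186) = -183/49 = - 3^1*7^( - 2)*61^1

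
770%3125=770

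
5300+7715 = 13015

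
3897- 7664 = - 3767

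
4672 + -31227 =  - 26555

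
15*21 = 315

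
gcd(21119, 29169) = 7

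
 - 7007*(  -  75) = 525525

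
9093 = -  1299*( - 7) 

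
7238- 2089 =5149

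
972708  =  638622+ 334086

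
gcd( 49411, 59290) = 1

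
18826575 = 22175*849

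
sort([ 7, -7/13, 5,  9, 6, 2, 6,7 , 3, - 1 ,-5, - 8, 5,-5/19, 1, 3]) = [ - 8,  -  5,-1, - 7/13,  -  5/19, 1 , 2,3,3,5, 5 , 6, 6 , 7, 7,9 ]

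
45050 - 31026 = 14024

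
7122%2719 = 1684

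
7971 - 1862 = 6109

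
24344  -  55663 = - 31319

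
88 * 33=2904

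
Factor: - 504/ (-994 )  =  2^2*3^2*71^( -1) = 36/71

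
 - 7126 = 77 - 7203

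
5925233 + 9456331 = 15381564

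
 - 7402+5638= - 1764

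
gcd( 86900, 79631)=1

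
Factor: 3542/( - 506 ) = - 7  =  -7^1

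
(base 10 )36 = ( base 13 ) 2A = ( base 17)22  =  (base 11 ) 33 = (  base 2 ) 100100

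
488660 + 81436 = 570096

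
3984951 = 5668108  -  1683157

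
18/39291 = 6/13097 = 0.00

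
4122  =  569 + 3553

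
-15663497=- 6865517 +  - 8797980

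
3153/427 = 3153/427 = 7.38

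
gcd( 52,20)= 4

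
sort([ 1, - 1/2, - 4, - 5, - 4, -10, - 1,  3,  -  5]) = [ - 10,- 5, - 5,-4, -4, - 1,  -  1/2, 1, 3]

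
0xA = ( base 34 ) a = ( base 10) 10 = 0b1010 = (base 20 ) a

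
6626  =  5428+1198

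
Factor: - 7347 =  - 3^1*31^1*79^1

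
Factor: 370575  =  3^5*5^2*61^1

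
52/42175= 52/42175 = 0.00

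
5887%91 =63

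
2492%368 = 284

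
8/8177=8/8177=0.00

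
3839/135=28 + 59/135= 28.44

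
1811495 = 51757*35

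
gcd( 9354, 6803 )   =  1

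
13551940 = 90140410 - 76588470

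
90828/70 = 45414/35 = 1297.54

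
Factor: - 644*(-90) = 57960 = 2^3*3^2*5^1*7^1*23^1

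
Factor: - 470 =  - 2^1*5^1 * 47^1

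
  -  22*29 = -638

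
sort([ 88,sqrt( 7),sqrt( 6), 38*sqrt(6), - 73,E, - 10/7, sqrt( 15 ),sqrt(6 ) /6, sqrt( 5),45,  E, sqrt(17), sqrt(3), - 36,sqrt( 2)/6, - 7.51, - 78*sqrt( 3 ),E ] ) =[ - 78 * sqrt(3), - 73, - 36, - 7.51, - 10/7,sqrt( 2 ) /6, sqrt ( 6 ) /6,sqrt( 3), sqrt(5), sqrt ( 6), sqrt( 7), E, E, E,sqrt(15 ), sqrt( 17), 45,88, 38*sqrt( 6 )]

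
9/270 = 1/30=0.03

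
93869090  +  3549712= 97418802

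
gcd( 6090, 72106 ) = 2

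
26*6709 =174434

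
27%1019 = 27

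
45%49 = 45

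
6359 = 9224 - 2865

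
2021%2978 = 2021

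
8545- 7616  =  929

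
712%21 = 19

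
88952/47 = 88952/47=1892.60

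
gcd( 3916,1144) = 44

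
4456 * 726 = 3235056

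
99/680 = 99/680 =0.15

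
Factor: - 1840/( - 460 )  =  4=2^2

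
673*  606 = 407838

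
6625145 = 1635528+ 4989617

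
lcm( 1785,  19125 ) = 133875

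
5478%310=208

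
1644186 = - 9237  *(-178)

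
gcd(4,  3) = 1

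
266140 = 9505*28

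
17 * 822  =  13974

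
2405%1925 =480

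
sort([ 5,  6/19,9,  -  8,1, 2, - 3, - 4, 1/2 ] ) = [ - 8,-4, - 3 , 6/19,1/2,1,  2, 5,9]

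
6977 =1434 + 5543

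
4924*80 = 393920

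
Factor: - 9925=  - 5^2*397^1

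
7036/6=3518/3= 1172.67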